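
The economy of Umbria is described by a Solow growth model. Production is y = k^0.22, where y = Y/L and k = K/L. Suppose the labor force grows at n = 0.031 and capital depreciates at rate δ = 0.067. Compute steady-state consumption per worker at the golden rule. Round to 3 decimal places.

n + δ = 0.031 + 0.067 = 0.098.
Golden rule sets MPK = n+δ: 0.22·k^(0.22−1) = 0.098, so k_gold = (0.22/0.098)^(1/0.78) ≈ 2.8200.
y_gold = 2.8200^0.22 ≈ 1.2562.
c_gold = y_gold − (n+δ)·k_gold = 1.2562 − 0.098·2.8200 ≈ 0.9798.

c_gold ≈ 0.980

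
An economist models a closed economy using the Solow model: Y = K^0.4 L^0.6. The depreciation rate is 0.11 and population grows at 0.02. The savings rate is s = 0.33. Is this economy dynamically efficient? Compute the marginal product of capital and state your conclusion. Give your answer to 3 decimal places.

n + δ = 0.02 + 0.11 = 0.13.
Steady-state k*: s·k^0.4 = 0.13·k gives k* = (0.33/0.13)^(1/0.6) ≈ 4.7237.
MPK = 0.4·4.7237^(-0.6) ≈ 0.1576.
MPK > n+δ = 0.13, so the economy is dynamically efficient (under-saving).

dynamically efficient; MPK ≈ 0.158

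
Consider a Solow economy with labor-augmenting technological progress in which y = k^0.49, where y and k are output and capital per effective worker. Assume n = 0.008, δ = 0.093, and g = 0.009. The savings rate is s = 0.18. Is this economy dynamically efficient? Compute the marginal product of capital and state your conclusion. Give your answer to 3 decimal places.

Capital per effective worker breaks even when investment replaces (n + g + δ)·k; here n + g + δ = 0.11.
Steady-state k*: s·k^0.49 = 0.11·k gives k* = (0.18/0.11)^(1/0.51) ≈ 2.6265.
MPK = 0.49·2.6265^(-0.51) ≈ 0.2994.
MPK > n+g+δ = 0.11, so the economy is dynamically efficient (under-saving).

dynamically efficient; MPK ≈ 0.299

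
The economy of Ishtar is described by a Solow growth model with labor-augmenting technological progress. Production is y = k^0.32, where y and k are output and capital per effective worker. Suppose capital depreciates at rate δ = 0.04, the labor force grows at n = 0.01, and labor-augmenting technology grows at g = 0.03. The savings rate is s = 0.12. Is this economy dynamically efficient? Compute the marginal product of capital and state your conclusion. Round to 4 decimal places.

dynamically efficient; MPK ≈ 0.2133

The effective depreciation rate is n + g + δ = 0.01 + 0.03 + 0.04 = 0.08.
Steady-state k*: s·k^0.32 = 0.08·k gives k* = (0.12/0.08)^(1/0.68) ≈ 1.8153.
MPK = 0.32·1.8153^(-0.68) ≈ 0.2133.
MPK > n+g+δ = 0.08, so the economy is dynamically efficient (under-saving).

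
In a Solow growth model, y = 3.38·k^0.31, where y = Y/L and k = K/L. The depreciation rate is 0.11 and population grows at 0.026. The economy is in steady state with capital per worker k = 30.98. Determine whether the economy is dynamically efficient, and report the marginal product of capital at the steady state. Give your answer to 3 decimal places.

dynamically inefficient; MPK ≈ 0.098

n + δ = 0.026 + 0.11 = 0.136.
MPK = 0.31·3.38·k^(0.31−1) = 0.31·3.38·30.98^(-0.69) ≈ 0.0980.
MPK < 0.136, so the economy is dynamically inefficient (over-saving).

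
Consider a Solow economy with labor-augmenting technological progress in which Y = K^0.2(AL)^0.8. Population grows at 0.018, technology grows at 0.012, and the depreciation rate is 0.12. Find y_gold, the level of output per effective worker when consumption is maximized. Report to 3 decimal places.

y_gold ≈ 1.075

The effective depreciation rate is n + g + δ = 0.018 + 0.012 + 0.12 = 0.15.
Golden rule sets MPK = n+g+δ: 0.2·k^(0.2−1) = 0.15, so k_gold = (0.2/0.15)^(1/0.8) ≈ 1.4328.
Output: y_gold = k_gold^0.2 = 1.4328^0.2 ≈ 1.0746.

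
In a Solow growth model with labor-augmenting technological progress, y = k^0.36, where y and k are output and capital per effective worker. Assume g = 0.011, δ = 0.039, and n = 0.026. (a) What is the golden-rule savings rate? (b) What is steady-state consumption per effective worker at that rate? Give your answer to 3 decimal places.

n + g + δ = 0.026 + 0.011 + 0.039 = 0.076.
For Cobb-Douglas, s_gold equals capital's share: s_gold = 0.36.
At the golden rule the marginal product of capital equals n+g+δ: 0.36·k^(0.36−1) = 0.076. Solving, k_gold = (0.36/0.076)^(1/0.64) ≈ 11.3619.
y_gold = 11.3619^0.36 ≈ 2.3986; c_gold = (1−0.36)·y_gold ≈ 1.5351.

(a) s_gold = 0.360; (b) c_gold ≈ 1.535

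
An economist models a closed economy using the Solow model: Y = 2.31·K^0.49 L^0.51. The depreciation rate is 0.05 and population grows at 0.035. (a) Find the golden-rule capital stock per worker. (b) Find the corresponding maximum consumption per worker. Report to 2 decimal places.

(a) k_gold ≈ 160.21; (b) c_gold ≈ 14.17

The effective depreciation rate is n + δ = 0.035 + 0.05 = 0.085.
At the golden rule the marginal product of capital equals n+δ: 0.49·2.31·k^(0.49−1) = 0.085. Solving, k_gold = (0.49·2.31/0.085)^(1/0.51) ≈ 160.2081.
y_gold = 2.31·160.2081^0.49 ≈ 27.7912; c_gold = y_gold − 0.085·k_gold ≈ 14.1735.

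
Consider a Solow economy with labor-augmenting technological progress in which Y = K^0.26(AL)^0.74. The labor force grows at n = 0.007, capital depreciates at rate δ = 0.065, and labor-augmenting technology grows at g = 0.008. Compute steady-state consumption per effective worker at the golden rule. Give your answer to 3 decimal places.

c_gold ≈ 1.120

n + g + δ = 0.007 + 0.008 + 0.065 = 0.08.
Setting f'(k) = n+g+δ gives 0.26·k^(0.26−1) = 0.08, hence k_gold = (0.26/0.08)^(1/0.74) ≈ 4.9174.
y_gold = 4.9174^0.26 ≈ 1.5130.
c_gold = y_gold − (n+g+δ)·k_gold = 1.5130 − 0.08·4.9174 ≈ 1.1197.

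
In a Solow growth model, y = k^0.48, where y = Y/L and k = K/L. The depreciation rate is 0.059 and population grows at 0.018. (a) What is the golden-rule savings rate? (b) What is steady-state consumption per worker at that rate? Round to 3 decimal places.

The effective depreciation rate is n + δ = 0.018 + 0.059 = 0.077.
For Cobb-Douglas, s_gold equals capital's share: s_gold = 0.48.
Maximizing c = f(k) − (n+δ)·k gives f'(k) = n+δ, i.e. 0.48·k^(0.48−1) = 0.077, so k_gold = (0.48/0.077)^(1/0.52) ≈ 33.7572.
y_gold = 33.7572^0.48 ≈ 5.4152; c_gold = (1−0.48)·y_gold ≈ 2.8159.

(a) s_gold = 0.480; (b) c_gold ≈ 2.816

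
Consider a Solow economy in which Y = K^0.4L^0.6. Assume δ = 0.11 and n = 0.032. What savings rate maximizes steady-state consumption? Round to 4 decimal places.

Break-even investment rate: n + δ = 0.032 + 0.11 = 0.142.
At the golden rule MPK = n+δ, and in any Cobb-Douglas steady state s = (n+δ)·k/y = MPK·k/y = capital's share 0.4.

s_gold = 0.4000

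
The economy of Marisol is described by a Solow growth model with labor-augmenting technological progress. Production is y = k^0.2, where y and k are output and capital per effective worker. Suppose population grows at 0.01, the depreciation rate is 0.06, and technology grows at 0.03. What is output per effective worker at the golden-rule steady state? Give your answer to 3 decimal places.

n + g + δ = 0.01 + 0.03 + 0.06 = 0.1.
Golden rule sets MPK = n+g+δ: 0.2·k^(0.2−1) = 0.1, so k_gold = (0.2/0.1)^(1/0.8) ≈ 2.3784.
Output: y_gold = k_gold^0.2 = 2.3784^0.2 ≈ 1.1892.

y_gold ≈ 1.189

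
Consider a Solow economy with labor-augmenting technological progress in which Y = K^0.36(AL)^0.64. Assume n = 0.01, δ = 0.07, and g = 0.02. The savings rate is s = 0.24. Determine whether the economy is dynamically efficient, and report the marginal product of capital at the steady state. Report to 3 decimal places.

dynamically efficient; MPK ≈ 0.150

The effective depreciation rate is n + g + δ = 0.01 + 0.02 + 0.07 = 0.1.
Steady-state k*: s·k^0.36 = 0.1·k gives k* = (0.24/0.1)^(1/0.64) ≈ 3.9272.
MPK = 0.36·3.9272^(-0.64) ≈ 0.1500.
MPK > n+g+δ = 0.1, so the economy is dynamically efficient (under-saving).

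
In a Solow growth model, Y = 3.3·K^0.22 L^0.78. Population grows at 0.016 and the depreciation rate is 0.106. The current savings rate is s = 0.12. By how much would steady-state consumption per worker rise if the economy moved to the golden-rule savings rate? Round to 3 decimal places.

Δc ≈ 0.209

Capital per worker breaks even when investment replaces (n + δ)·k; here n + δ = 0.122.
Current steady state (s = 0.12): k* = (0.12·3.3/0.122)^(1/0.78) ≈ 4.5244, y* = 3.3·4.5244^0.22 ≈ 4.5998, c* = (1−0.12)·4.5998 ≈ 4.0478.
Golden rule sets MPK = n+δ: 0.22·3.3·k^(0.22−1) = 0.122, so k_gold = (0.22·3.3/0.122)^(1/0.78) ≈ 9.8412.
y_gold = 3.3·9.8412^0.22 ≈ 5.4574, c_gold = y_gold − 0.122·k_gold ≈ 4.2568.
Gain: Δc = 4.2568 − 4.0478 ≈ 0.2090.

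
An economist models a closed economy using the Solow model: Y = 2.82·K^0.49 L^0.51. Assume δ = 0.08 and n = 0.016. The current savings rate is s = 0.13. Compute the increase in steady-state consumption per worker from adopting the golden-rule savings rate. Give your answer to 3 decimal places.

The effective depreciation rate is n + δ = 0.016 + 0.08 = 0.096.
Current steady state (s = 0.13): k* = (0.13·2.82/0.096)^(1/0.51) ≈ 13.8364, y* = 2.82·13.8364^0.49 ≈ 10.2176, c* = (1−0.13)·10.2176 ≈ 8.8893.
At the golden rule the marginal product of capital equals n+δ: 0.49·2.82·k^(0.49−1) = 0.096. Solving, k_gold = (0.49·2.82/0.096)^(1/0.51) ≈ 186.6076.
y_gold = 2.82·186.6076^0.49 ≈ 36.5599, c_gold = y_gold − 0.096·k_gold ≈ 18.6455.
Gain: Δc = 18.6455 − 8.8893 ≈ 9.7562.

Δc ≈ 9.756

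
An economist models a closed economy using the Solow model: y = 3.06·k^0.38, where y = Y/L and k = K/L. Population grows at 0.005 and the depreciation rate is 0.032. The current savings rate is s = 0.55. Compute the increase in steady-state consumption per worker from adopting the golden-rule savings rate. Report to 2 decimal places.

Δc ≈ 1.41

n + δ = 0.005 + 0.032 = 0.037.
Current steady state (s = 0.55): k* = (0.55·3.06/0.037)^(1/0.62) ≈ 472.0672, y* = 3.06·472.0672^0.38 ≈ 31.7573, c* = (1−0.55)·31.7573 ≈ 14.2908.
At the golden rule the marginal product of capital equals n+δ: 0.38·3.06·k^(0.38−1) = 0.037. Solving, k_gold = (0.38·3.06/0.037)^(1/0.62) ≈ 260.0191.
y_gold = 3.06·260.0191^0.38 ≈ 25.3177, c_gold = y_gold − 0.037·k_gold ≈ 15.6969.
Gain: Δc = 15.6969 − 14.2908 ≈ 1.4062.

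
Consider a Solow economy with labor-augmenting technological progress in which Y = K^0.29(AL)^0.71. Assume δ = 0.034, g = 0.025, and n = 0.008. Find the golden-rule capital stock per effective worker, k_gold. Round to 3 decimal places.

n + g + δ = 0.008 + 0.025 + 0.034 = 0.067.
Setting f'(k) = n+g+δ gives 0.29·k^(0.29−1) = 0.067, hence k_gold = (0.29/0.067)^(1/0.71) ≈ 7.8746.

k_gold ≈ 7.875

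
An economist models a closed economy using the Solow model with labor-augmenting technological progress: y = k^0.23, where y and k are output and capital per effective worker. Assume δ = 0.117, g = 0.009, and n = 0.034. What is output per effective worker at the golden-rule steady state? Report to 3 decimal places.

y_gold ≈ 1.114

Break-even investment rate: n + g + δ = 0.034 + 0.009 + 0.117 = 0.16.
At the golden rule the marginal product of capital equals n+g+δ: 0.23·k^(0.23−1) = 0.16. Solving, k_gold = (0.23/0.16)^(1/0.77) ≈ 1.6021.
Output: y_gold = k_gold^0.23 = 1.6021^0.23 ≈ 1.1145.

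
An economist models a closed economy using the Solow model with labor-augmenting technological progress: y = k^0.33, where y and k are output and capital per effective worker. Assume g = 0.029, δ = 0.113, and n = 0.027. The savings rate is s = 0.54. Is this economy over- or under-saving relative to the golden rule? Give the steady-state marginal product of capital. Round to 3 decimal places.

over-saving; MPK ≈ 0.103

The effective depreciation rate is n + g + δ = 0.027 + 0.029 + 0.113 = 0.169.
Steady-state k*: s·k^0.33 = 0.169·k gives k* = (0.54/0.169)^(1/0.67) ≈ 5.6623.
MPK = 0.33·5.6623^(-0.67) ≈ 0.1033.
MPK < n+g+δ = 0.169, so the economy is dynamically inefficient (over-saving).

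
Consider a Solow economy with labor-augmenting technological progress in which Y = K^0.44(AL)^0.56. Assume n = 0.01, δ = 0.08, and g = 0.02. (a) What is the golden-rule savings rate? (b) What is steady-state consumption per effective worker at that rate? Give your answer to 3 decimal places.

(a) s_gold = 0.440; (b) c_gold ≈ 1.664

n + g + δ = 0.01 + 0.02 + 0.08 = 0.11.
For Cobb-Douglas, s_gold equals capital's share: s_gold = 0.44.
Maximizing c = f(k) − (n+g+δ)·k gives f'(k) = n+g+δ, i.e. 0.44·k^(0.44−1) = 0.11, so k_gold = (0.44/0.11)^(1/0.56) ≈ 11.8880.
y_gold = 11.8880^0.44 ≈ 2.9720; c_gold = (1−0.44)·y_gold ≈ 1.6643.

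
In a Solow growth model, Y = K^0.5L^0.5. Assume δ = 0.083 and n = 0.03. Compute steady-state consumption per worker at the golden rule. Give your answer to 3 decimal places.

c_gold ≈ 2.212

The effective depreciation rate is n + δ = 0.03 + 0.083 = 0.113.
Maximizing c = f(k) − (n+δ)·k gives f'(k) = n+δ, i.e. 0.5·k^(0.5−1) = 0.113, so k_gold = (0.5/0.113)^(1/0.5) ≈ 19.5787.
y_gold = 19.5787^0.5 ≈ 4.4248.
c_gold = y_gold − (n+δ)·k_gold = 4.4248 − 0.113·19.5787 ≈ 2.2124.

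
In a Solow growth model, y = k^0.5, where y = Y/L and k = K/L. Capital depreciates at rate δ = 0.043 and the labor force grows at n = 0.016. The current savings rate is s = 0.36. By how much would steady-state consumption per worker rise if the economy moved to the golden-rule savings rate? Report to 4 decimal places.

Δc ≈ 0.3322

Break-even investment rate: n + δ = 0.016 + 0.043 = 0.059.
Current steady state (s = 0.36): k* = (0.36/0.059)^(1/0.5) ≈ 37.2307, y* = 37.2307^0.5 ≈ 6.1017, c* = (1−0.36)·6.1017 ≈ 3.9051.
Maximizing c = f(k) − (n+δ)·k gives f'(k) = n+δ, i.e. 0.5·k^(0.5−1) = 0.059, so k_gold = (0.5/0.059)^(1/0.5) ≈ 71.8184.
y_gold = 71.8184^0.5 ≈ 8.4746, c_gold = y_gold − 0.059·k_gold ≈ 4.2373.
Gain: Δc = 4.2373 − 3.9051 ≈ 0.3322.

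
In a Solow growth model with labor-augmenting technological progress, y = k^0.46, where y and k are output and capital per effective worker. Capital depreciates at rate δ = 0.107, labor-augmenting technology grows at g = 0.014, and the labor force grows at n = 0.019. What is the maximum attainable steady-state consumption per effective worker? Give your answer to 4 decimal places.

The effective depreciation rate is n + g + δ = 0.019 + 0.014 + 0.107 = 0.14.
Golden rule sets MPK = n+g+δ: 0.46·k^(0.46−1) = 0.14, so k_gold = (0.46/0.14)^(1/0.54) ≈ 9.0515.
y_gold = 9.0515^0.46 ≈ 2.7548.
c_gold = y_gold − (n+g+δ)·k_gold = 2.7548 − 0.14·9.0515 ≈ 1.4876.

c_gold ≈ 1.4876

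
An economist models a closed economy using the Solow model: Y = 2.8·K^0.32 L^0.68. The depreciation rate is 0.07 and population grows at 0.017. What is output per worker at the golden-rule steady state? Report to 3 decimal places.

Capital per worker breaks even when investment replaces (n + δ)·k; here n + δ = 0.087.
Golden rule sets MPK = n+δ: 0.32·2.8·k^(0.32−1) = 0.087, so k_gold = (0.32·2.8/0.087)^(1/0.68) ≈ 30.8600.
Output: y_gold = 2.8·k_gold^0.32 = 2.8·30.8600^0.32 ≈ 8.3900.

y_gold ≈ 8.390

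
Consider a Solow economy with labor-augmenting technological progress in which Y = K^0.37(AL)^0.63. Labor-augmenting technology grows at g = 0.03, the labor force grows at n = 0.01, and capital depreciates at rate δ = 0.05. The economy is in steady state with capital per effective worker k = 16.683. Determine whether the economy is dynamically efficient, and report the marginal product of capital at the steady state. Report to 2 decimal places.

Capital per effective worker breaks even when investment replaces (n + g + δ)·k; here n + g + δ = 0.09.
MPK = 0.37·k^(0.37−1) = 0.37·16.683^(-0.63) ≈ 0.0628.
MPK < 0.09, so the economy is dynamically inefficient (over-saving).

dynamically inefficient; MPK ≈ 0.06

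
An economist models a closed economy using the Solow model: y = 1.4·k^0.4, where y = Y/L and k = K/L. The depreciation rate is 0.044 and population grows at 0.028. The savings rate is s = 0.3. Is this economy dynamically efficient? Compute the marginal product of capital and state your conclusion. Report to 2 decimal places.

Capital per worker breaks even when investment replaces (n + δ)·k; here n + δ = 0.072.
Steady-state k*: s·A·k^0.4 = 0.072·k gives k* = (0.3·1.4/0.072)^(1/0.6) ≈ 18.9029.
MPK = 0.4·1.4·18.9029^(-0.6) ≈ 0.0960.
MPK > n+δ = 0.072, so the economy is dynamically efficient (under-saving).

dynamically efficient; MPK ≈ 0.10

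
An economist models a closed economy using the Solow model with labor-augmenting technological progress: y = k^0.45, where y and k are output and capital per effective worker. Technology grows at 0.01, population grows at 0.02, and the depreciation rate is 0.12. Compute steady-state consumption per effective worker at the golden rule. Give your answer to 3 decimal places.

c_gold ≈ 1.351

The effective depreciation rate is n + g + δ = 0.02 + 0.01 + 0.12 = 0.15.
Golden rule sets MPK = n+g+δ: 0.45·k^(0.45−1) = 0.15, so k_gold = (0.45/0.15)^(1/0.55) ≈ 7.3704.
y_gold = 7.3704^0.45 ≈ 2.4568.
c_gold = y_gold − (n+g+δ)·k_gold = 2.4568 − 0.15·7.3704 ≈ 1.3512.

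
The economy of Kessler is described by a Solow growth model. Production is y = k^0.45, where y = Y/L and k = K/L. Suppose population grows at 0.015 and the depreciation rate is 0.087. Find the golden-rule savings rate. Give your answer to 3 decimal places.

The effective depreciation rate is n + δ = 0.015 + 0.087 = 0.102.
At the golden rule MPK = n+δ, and in any Cobb-Douglas steady state s = (n+δ)·k/y = MPK·k/y = capital's share 0.45.

s_gold = 0.450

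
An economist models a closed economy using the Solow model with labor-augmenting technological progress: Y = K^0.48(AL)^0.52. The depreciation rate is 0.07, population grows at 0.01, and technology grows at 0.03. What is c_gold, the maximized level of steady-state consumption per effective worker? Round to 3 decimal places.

c_gold ≈ 2.026

Break-even investment rate: n + g + δ = 0.01 + 0.03 + 0.07 = 0.11.
Maximizing c = f(k) − (n+g+δ)·k gives f'(k) = n+g+δ, i.e. 0.48·k^(0.48−1) = 0.11, so k_gold = (0.48/0.11)^(1/0.52) ≈ 17.0011.
y_gold = 17.0011^0.48 ≈ 3.8961.
c_gold = y_gold − (n+g+δ)·k_gold = 3.8961 − 0.11·17.0011 ≈ 2.0260.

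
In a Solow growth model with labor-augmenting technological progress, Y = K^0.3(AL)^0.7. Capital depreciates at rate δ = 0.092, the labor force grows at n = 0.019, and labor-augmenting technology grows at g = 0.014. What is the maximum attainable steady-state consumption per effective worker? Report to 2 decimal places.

The effective depreciation rate is n + g + δ = 0.019 + 0.014 + 0.092 = 0.125.
At the golden rule the marginal product of capital equals n+g+δ: 0.3·k^(0.3−1) = 0.125. Solving, k_gold = (0.3/0.125)^(1/0.7) ≈ 3.4927.
y_gold = 3.4927^0.3 ≈ 1.4553.
c_gold = y_gold − (n+g+δ)·k_gold = 1.4553 − 0.125·3.4927 ≈ 1.0187.

c_gold ≈ 1.02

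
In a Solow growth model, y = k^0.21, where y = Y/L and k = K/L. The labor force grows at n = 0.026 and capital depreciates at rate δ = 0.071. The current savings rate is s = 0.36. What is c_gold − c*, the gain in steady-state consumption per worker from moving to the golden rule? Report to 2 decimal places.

n + δ = 0.026 + 0.071 = 0.097.
Current steady state (s = 0.36): k* = (0.36/0.097)^(1/0.79) ≈ 5.2593, y* = 5.2593^0.21 ≈ 1.4171, c* = (1−0.36)·1.4171 ≈ 0.9069.
Golden rule sets MPK = n+δ: 0.21·k^(0.21−1) = 0.097, so k_gold = (0.21/0.097)^(1/0.79) ≈ 2.6584.
y_gold = 2.6584^0.21 ≈ 1.2279, c_gold = y_gold − 0.097·k_gold ≈ 0.9701.
Gain: Δc = 0.9701 − 0.9069 ≈ 0.0631.

Δc ≈ 0.06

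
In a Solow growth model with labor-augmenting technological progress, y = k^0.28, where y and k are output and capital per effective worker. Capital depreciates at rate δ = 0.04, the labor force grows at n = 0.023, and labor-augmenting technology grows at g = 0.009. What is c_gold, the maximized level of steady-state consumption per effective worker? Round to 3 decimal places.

Break-even investment rate: n + g + δ = 0.023 + 0.009 + 0.04 = 0.072.
At the golden rule the marginal product of capital equals n+g+δ: 0.28·k^(0.28−1) = 0.072. Solving, k_gold = (0.28/0.072)^(1/0.72) ≈ 6.5948.
y_gold = 6.5948^0.28 ≈ 1.6958.
c_gold = y_gold − (n+g+δ)·k_gold = 1.6958 − 0.072·6.5948 ≈ 1.2210.

c_gold ≈ 1.221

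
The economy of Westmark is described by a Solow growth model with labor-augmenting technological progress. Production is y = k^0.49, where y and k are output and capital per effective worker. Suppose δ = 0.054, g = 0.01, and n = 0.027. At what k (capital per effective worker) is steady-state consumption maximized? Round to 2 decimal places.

The effective depreciation rate is n + g + δ = 0.027 + 0.01 + 0.054 = 0.091.
Setting f'(k) = n+g+δ gives 0.49·k^(0.49−1) = 0.091, hence k_gold = (0.49/0.091)^(1/0.51) ≈ 27.1417.

k_gold ≈ 27.14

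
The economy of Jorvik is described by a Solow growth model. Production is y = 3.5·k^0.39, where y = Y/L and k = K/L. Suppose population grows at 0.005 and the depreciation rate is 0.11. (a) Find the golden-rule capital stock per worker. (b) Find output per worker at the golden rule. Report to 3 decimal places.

(a) k_gold ≈ 57.726; (b) y_gold ≈ 17.022

n + δ = 0.005 + 0.11 = 0.115.
At the golden rule the marginal product of capital equals n+δ: 0.39·3.5·k^(0.39−1) = 0.115. Solving, k_gold = (0.39·3.5/0.115)^(1/0.61) ≈ 57.7256.
y_gold = 3.5·57.7256^0.39 ≈ 17.0217.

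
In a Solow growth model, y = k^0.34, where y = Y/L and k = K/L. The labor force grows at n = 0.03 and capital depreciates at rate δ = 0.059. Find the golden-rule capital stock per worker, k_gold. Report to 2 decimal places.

n + δ = 0.03 + 0.059 = 0.089.
At the golden rule the marginal product of capital equals n+δ: 0.34·k^(0.34−1) = 0.089. Solving, k_gold = (0.34/0.089)^(1/0.66) ≈ 7.6200.

k_gold ≈ 7.62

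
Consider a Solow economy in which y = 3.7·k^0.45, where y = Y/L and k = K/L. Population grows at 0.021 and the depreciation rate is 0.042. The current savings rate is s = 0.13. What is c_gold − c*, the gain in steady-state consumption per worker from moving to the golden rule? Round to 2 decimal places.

Break-even investment rate: n + δ = 0.021 + 0.042 = 0.063.
Current steady state (s = 0.13): k* = (0.13·3.7/0.063)^(1/0.55) ≈ 40.2809, y* = 3.7·40.2809^0.45 ≈ 19.5207, c* = (1−0.13)·19.5207 ≈ 16.9830.
Setting f'(k) = n+δ gives 0.45·3.7·k^(0.45−1) = 0.063, hence k_gold = (0.45·3.7/0.063)^(1/0.55) ≈ 385.1133.
y_gold = 3.7·385.1133^0.45 ≈ 53.9159, c_gold = y_gold − 0.063·k_gold ≈ 29.6537.
Gain: Δc = 29.6537 − 16.9830 ≈ 12.6707.

Δc ≈ 12.67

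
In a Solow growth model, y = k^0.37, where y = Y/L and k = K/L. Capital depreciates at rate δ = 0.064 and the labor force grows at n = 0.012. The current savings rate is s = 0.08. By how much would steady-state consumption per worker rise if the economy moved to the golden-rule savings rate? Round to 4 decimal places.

Break-even investment rate: n + δ = 0.012 + 0.064 = 0.076.
Current steady state (s = 0.08): k* = (0.08/0.076)^(1/0.63) ≈ 1.0848, y* = 1.0848^0.37 ≈ 1.0306, c* = (1−0.08)·1.0306 ≈ 0.9481.
Golden rule sets MPK = n+δ: 0.37·k^(0.37−1) = 0.076, so k_gold = (0.37/0.076)^(1/0.63) ≈ 12.3337.
y_gold = 12.3337^0.37 ≈ 2.5334, c_gold = y_gold − 0.076·k_gold ≈ 1.5960.
Gain: Δc = 1.5960 − 0.9481 ≈ 0.6479.

Δc ≈ 0.6479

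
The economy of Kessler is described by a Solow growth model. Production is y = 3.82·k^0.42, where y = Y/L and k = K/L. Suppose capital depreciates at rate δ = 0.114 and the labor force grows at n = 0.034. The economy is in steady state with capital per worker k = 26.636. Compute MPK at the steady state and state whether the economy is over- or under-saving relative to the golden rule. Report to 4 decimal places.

under-saving; MPK ≈ 0.2391

The effective depreciation rate is n + δ = 0.034 + 0.114 = 0.148.
MPK = 0.42·3.82·k^(0.42−1) = 0.42·3.82·26.636^(-0.58) ≈ 0.2391.
MPK > 0.148, so the economy is dynamically efficient (under-saving).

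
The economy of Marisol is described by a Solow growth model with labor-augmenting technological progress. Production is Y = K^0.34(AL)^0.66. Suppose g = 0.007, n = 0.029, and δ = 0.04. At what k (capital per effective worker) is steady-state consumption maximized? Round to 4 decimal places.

k_gold ≈ 9.6796

The effective depreciation rate is n + g + δ = 0.029 + 0.007 + 0.04 = 0.076.
Maximizing c = f(k) − (n+g+δ)·k gives f'(k) = n+g+δ, i.e. 0.34·k^(0.34−1) = 0.076, so k_gold = (0.34/0.076)^(1/0.66) ≈ 9.6796.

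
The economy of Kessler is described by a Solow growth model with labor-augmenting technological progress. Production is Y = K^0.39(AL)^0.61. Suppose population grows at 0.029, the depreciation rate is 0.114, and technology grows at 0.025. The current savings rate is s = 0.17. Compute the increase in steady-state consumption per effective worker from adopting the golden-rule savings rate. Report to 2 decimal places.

Δc ≈ 0.21

Break-even investment rate: n + g + δ = 0.029 + 0.025 + 0.114 = 0.168.
Current steady state (s = 0.17): k* = (0.17/0.168)^(1/0.61) ≈ 1.0196, y* = 1.0196^0.39 ≈ 1.0076, c* = (1−0.17)·1.0076 ≈ 0.8363.
Maximizing c = f(k) − (n+g+δ)·k gives f'(k) = n+g+δ, i.e. 0.39·k^(0.39−1) = 0.168, so k_gold = (0.39/0.168)^(1/0.61) ≈ 3.9774.
y_gold = 3.9774^0.39 ≈ 1.7133, c_gold = y_gold − 0.168·k_gold ≈ 1.0451.
Gain: Δc = 1.0451 − 0.8363 ≈ 0.2088.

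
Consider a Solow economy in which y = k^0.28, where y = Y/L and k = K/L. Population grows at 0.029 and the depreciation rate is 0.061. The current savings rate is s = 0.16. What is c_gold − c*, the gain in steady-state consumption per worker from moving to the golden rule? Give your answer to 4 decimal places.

The effective depreciation rate is n + δ = 0.029 + 0.061 = 0.09.
Current steady state (s = 0.16): k* = (0.16/0.09)^(1/0.72) ≈ 2.2236, y* = 2.2236^0.28 ≈ 1.2508, c* = (1−0.16)·1.2508 ≈ 1.0506.
Setting f'(k) = n+δ gives 0.28·k^(0.28−1) = 0.09, hence k_gold = (0.28/0.09)^(1/0.72) ≈ 4.8373.
y_gold = 4.8373^0.28 ≈ 1.5549, c_gold = y_gold − 0.09·k_gold ≈ 1.1195.
Gain: Δc = 1.1195 − 1.0506 ≈ 0.0689.

Δc ≈ 0.0689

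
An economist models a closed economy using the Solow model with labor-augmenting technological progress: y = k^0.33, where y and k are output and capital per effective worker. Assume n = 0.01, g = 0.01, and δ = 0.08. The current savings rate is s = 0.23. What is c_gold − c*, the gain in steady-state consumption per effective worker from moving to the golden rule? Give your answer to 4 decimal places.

Capital per effective worker breaks even when investment replaces (n + g + δ)·k; here n + g + δ = 0.1.
Current steady state (s = 0.23): k* = (0.23/0.1)^(1/0.67) ≈ 3.4665, y* = 3.4665^0.33 ≈ 1.5072, c* = (1−0.23)·1.5072 ≈ 1.1605.
Golden rule sets MPK = n+g+δ: 0.33·k^(0.33−1) = 0.1, so k_gold = (0.33/0.1)^(1/0.67) ≈ 5.9416.
y_gold = 5.9416^0.33 ≈ 1.8005, c_gold = y_gold − 0.1·k_gold ≈ 1.2063.
Gain: Δc = 1.2063 − 1.1605 ≈ 0.0458.

Δc ≈ 0.0458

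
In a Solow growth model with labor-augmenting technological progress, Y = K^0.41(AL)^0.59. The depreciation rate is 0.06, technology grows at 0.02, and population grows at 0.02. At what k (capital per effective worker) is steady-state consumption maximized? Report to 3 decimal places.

Break-even investment rate: n + g + δ = 0.02 + 0.02 + 0.06 = 0.1.
Setting f'(k) = n+g+δ gives 0.41·k^(0.41−1) = 0.1, hence k_gold = (0.41/0.1)^(1/0.59) ≈ 10.9299.

k_gold ≈ 10.930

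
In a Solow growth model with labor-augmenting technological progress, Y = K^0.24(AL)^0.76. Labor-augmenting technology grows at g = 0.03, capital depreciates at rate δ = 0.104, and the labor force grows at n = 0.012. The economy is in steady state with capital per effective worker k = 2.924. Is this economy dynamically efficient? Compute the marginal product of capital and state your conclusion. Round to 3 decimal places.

dynamically inefficient; MPK ≈ 0.106

Break-even investment rate: n + g + δ = 0.012 + 0.03 + 0.104 = 0.146.
MPK = 0.24·k^(0.24−1) = 0.24·2.924^(-0.76) ≈ 0.1062.
MPK < 0.146, so the economy is dynamically inefficient (over-saving).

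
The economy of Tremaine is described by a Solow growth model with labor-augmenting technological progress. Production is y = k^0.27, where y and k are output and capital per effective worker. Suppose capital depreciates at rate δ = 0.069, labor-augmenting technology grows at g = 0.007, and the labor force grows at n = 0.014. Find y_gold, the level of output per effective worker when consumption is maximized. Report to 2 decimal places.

y_gold ≈ 1.50

Break-even investment rate: n + g + δ = 0.014 + 0.007 + 0.069 = 0.09.
Setting f'(k) = n+g+δ gives 0.27·k^(0.27−1) = 0.09, hence k_gold = (0.27/0.09)^(1/0.73) ≈ 4.5039.
Output: y_gold = k_gold^0.27 = 4.5039^0.27 ≈ 1.5013.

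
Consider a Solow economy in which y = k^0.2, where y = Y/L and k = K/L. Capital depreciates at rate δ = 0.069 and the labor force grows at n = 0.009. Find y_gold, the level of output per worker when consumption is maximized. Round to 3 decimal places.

y_gold ≈ 1.265

The effective depreciation rate is n + δ = 0.009 + 0.069 = 0.078.
Maximizing c = f(k) − (n+δ)·k gives f'(k) = n+δ, i.e. 0.2·k^(0.2−1) = 0.078, so k_gold = (0.2/0.078)^(1/0.8) ≈ 3.2447.
Output: y_gold = k_gold^0.2 = 3.2447^0.2 ≈ 1.2654.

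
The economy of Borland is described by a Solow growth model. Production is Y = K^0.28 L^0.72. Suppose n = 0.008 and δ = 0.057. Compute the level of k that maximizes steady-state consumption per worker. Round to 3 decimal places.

k_gold ≈ 7.601

n + δ = 0.008 + 0.057 = 0.065.
Maximizing c = f(k) − (n+δ)·k gives f'(k) = n+δ, i.e. 0.28·k^(0.28−1) = 0.065, so k_gold = (0.28/0.065)^(1/0.72) ≈ 7.6014.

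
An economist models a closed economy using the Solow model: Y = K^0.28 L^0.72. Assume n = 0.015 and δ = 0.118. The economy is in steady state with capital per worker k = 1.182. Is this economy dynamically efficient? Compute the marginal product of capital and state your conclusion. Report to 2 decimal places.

n + δ = 0.015 + 0.118 = 0.133.
MPK = 0.28·k^(0.28−1) = 0.28·1.182^(-0.72) ≈ 0.2482.
MPK > 0.133, so the economy is dynamically efficient (under-saving).

dynamically efficient; MPK ≈ 0.25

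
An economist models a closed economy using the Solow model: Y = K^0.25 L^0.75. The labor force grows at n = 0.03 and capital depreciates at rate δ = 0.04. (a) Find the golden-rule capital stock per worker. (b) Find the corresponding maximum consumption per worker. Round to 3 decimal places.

(a) k_gold ≈ 5.459; (b) c_gold ≈ 1.146

The effective depreciation rate is n + δ = 0.03 + 0.04 = 0.07.
Setting f'(k) = n+δ gives 0.25·k^(0.25−1) = 0.07, hence k_gold = (0.25/0.07)^(1/0.75) ≈ 5.4591.
y_gold = 5.4591^0.25 ≈ 1.5286; c_gold = y_gold − 0.07·k_gold ≈ 1.1464.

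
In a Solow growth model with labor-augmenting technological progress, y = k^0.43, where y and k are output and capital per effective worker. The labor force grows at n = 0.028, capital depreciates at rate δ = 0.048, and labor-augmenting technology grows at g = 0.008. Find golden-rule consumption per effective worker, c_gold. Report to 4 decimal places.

n + g + δ = 0.028 + 0.008 + 0.048 = 0.084.
Golden rule sets MPK = n+g+δ: 0.43·k^(0.43−1) = 0.084, so k_gold = (0.43/0.084)^(1/0.57) ≈ 17.5465.
y_gold = 17.5465^0.43 ≈ 3.4277.
c_gold = y_gold − (n+g+δ)·k_gold = 3.4277 − 0.084·17.5465 ≈ 1.9538.

c_gold ≈ 1.9538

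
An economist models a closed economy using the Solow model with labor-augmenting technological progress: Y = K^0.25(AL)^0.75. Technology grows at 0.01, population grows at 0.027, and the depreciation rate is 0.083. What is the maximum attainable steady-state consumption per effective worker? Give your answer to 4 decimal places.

Break-even investment rate: n + g + δ = 0.027 + 0.01 + 0.083 = 0.12.
At the golden rule the marginal product of capital equals n+g+δ: 0.25·k^(0.25−1) = 0.12. Solving, k_gold = (0.25/0.12)^(1/0.75) ≈ 2.6608.
y_gold = 2.6608^0.25 ≈ 1.2772.
c_gold = y_gold − (n+g+δ)·k_gold = 1.2772 − 0.12·2.6608 ≈ 0.9579.

c_gold ≈ 0.9579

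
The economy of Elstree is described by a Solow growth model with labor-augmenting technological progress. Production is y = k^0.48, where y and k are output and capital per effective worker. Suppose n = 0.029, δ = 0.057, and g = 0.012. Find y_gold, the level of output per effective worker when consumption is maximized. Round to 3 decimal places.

y_gold ≈ 4.334

Capital per effective worker breaks even when investment replaces (n + g + δ)·k; here n + g + δ = 0.098.
Golden rule sets MPK = n+g+δ: 0.48·k^(0.48−1) = 0.098, so k_gold = (0.48/0.098)^(1/0.52) ≈ 21.2301.
Output: y_gold = k_gold^0.48 = 21.2301^0.48 ≈ 4.3345.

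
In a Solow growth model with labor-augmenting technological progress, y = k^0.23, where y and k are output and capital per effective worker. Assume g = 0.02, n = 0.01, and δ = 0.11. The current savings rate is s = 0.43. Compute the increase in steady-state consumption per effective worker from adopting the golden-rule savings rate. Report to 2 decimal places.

Break-even investment rate: n + g + δ = 0.01 + 0.02 + 0.11 = 0.14.
Current steady state (s = 0.43): k* = (0.43/0.14)^(1/0.77) ≈ 4.2945, y* = 4.2945^0.23 ≈ 1.3982, c* = (1−0.43)·1.3982 ≈ 0.7970.
At the golden rule the marginal product of capital equals n+g+δ: 0.23·k^(0.23−1) = 0.14. Solving, k_gold = (0.23/0.14)^(1/0.77) ≈ 1.9055.
y_gold = 1.9055^0.23 ≈ 1.1598, c_gold = y_gold − 0.14·k_gold ≈ 0.8931.
Gain: Δc = 0.8931 − 0.7970 ≈ 0.0961.

Δc ≈ 0.10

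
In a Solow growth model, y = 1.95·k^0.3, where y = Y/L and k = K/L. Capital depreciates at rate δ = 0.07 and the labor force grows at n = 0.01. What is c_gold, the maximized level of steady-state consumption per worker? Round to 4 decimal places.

Capital per worker breaks even when investment replaces (n + δ)·k; here n + δ = 0.08.
Golden rule sets MPK = n+δ: 0.3·1.95·k^(0.3−1) = 0.08, so k_gold = (0.3·1.95/0.08)^(1/0.7) ≈ 17.1546.
y_gold = 1.95·17.1546^0.3 ≈ 4.5746.
c_gold = y_gold − (n+δ)·k_gold = 4.5746 − 0.08·17.1546 ≈ 3.2022.

c_gold ≈ 3.2022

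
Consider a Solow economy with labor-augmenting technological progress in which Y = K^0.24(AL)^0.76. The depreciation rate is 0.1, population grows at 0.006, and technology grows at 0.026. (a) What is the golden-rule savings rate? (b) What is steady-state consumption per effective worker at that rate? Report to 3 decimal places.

(a) s_gold = 0.240; (b) c_gold ≈ 0.918

Capital per effective worker breaks even when investment replaces (n + g + δ)·k; here n + g + δ = 0.132.
For Cobb-Douglas, s_gold equals capital's share: s_gold = 0.24.
Golden rule sets MPK = n+g+δ: 0.24·k^(0.24−1) = 0.132, so k_gold = (0.24/0.132)^(1/0.76) ≈ 2.1960.
y_gold = 2.1960^0.24 ≈ 1.2078; c_gold = (1−0.24)·y_gold ≈ 0.9179.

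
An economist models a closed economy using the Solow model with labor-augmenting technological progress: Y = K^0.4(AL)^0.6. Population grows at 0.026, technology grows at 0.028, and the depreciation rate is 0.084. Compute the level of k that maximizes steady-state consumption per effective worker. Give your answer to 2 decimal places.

k_gold ≈ 5.89

Break-even investment rate: n + g + δ = 0.026 + 0.028 + 0.084 = 0.138.
Maximizing c = f(k) − (n+g+δ)·k gives f'(k) = n+g+δ, i.e. 0.4·k^(0.4−1) = 0.138, so k_gold = (0.4/0.138)^(1/0.6) ≈ 5.8925.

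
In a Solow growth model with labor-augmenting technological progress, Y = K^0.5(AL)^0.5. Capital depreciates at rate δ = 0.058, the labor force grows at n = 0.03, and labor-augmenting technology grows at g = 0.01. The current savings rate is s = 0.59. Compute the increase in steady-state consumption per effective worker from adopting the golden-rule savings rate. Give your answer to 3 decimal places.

Break-even investment rate: n + g + δ = 0.03 + 0.01 + 0.058 = 0.098.
Current steady state (s = 0.59): k* = (0.59/0.098)^(1/0.5) ≈ 36.2453, y* = 36.2453^0.5 ≈ 6.0204, c* = (1−0.59)·6.0204 ≈ 2.4684.
At the golden rule the marginal product of capital equals n+g+δ: 0.5·k^(0.5−1) = 0.098. Solving, k_gold = (0.5/0.098)^(1/0.5) ≈ 26.0308.
y_gold = 26.0308^0.5 ≈ 5.1020, c_gold = y_gold − 0.098·k_gold ≈ 2.5510.
Gain: Δc = 2.5510 − 2.4684 ≈ 0.0827.

Δc ≈ 0.083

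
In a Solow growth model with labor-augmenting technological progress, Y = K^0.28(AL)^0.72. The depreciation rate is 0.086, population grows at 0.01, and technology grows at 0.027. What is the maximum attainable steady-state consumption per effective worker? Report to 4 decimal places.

c_gold ≈ 0.9914

The effective depreciation rate is n + g + δ = 0.01 + 0.027 + 0.086 = 0.123.
Setting f'(k) = n+g+δ gives 0.28·k^(0.28−1) = 0.123, hence k_gold = (0.28/0.123)^(1/0.72) ≈ 3.1346.
y_gold = 3.1346^0.28 ≈ 1.3770.
c_gold = y_gold − (n+g+δ)·k_gold = 1.3770 − 0.123·3.1346 ≈ 0.9914.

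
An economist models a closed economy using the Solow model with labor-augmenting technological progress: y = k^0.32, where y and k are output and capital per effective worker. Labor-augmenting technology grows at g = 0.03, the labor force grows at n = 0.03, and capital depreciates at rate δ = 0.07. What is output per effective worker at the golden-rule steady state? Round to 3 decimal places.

y_gold ≈ 1.528

Break-even investment rate: n + g + δ = 0.03 + 0.03 + 0.07 = 0.13.
Maximizing c = f(k) − (n+g+δ)·k gives f'(k) = n+g+δ, i.e. 0.32·k^(0.32−1) = 0.13, so k_gold = (0.32/0.13)^(1/0.68) ≈ 3.7610.
Output: y_gold = k_gold^0.32 = 3.7610^0.32 ≈ 1.5279.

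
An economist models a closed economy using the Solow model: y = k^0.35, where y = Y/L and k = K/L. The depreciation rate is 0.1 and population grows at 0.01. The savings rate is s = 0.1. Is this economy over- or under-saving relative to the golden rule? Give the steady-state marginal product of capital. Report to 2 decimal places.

Break-even investment rate: n + δ = 0.01 + 0.1 = 0.11.
Steady-state k*: s·k^0.35 = 0.11·k gives k* = (0.1/0.11)^(1/0.65) ≈ 0.8636.
MPK = 0.35·0.8636^(-0.65) ≈ 0.3850.
MPK > n+δ = 0.11, so the economy is dynamically efficient (under-saving).

under-saving; MPK ≈ 0.38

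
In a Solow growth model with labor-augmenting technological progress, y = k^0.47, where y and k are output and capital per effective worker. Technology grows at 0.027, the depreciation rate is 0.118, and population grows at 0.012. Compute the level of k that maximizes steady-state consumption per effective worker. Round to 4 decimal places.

k_gold ≈ 7.9157

n + g + δ = 0.012 + 0.027 + 0.118 = 0.157.
Golden rule sets MPK = n+g+δ: 0.47·k^(0.47−1) = 0.157, so k_gold = (0.47/0.157)^(1/0.53) ≈ 7.9157.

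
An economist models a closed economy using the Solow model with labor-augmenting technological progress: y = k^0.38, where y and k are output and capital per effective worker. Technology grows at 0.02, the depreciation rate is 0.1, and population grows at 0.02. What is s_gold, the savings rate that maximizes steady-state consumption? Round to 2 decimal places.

s_gold = 0.38

The effective depreciation rate is n + g + δ = 0.02 + 0.02 + 0.1 = 0.14.
At the golden rule MPK = n+g+δ, and in any Cobb-Douglas steady state s = (n+g+δ)·k/y = MPK·k/y = capital's share 0.38.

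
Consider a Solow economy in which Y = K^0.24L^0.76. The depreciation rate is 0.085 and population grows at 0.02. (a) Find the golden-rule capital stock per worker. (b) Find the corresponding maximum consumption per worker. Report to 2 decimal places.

(a) k_gold ≈ 2.97; (b) c_gold ≈ 0.99

Break-even investment rate: n + δ = 0.02 + 0.085 = 0.105.
Setting f'(k) = n+δ gives 0.24·k^(0.24−1) = 0.105, hence k_gold = (0.24/0.105)^(1/0.76) ≈ 2.9675.
y_gold = 2.9675^0.24 ≈ 1.2983; c_gold = y_gold − 0.105·k_gold ≈ 0.9867.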